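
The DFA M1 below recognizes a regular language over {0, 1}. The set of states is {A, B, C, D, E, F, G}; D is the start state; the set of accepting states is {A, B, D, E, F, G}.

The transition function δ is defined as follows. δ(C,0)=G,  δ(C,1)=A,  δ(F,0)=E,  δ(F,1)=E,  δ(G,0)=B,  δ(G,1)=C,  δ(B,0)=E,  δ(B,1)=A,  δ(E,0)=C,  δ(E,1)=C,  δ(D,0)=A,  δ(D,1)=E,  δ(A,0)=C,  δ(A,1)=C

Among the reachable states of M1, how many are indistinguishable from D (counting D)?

States {F} cannot be reached from the start state, so discard them.
P0 = {A,B,D,E,G} | {C}.
Split {A,B,D,E,G} by δ(·,0) → {B,D,G} and {A,E}.
On input 0, block {B,D,G} splits into {B,D} and {G}.
Stable partition: {B,D} | {C} | {A,E} | {G} — 4 equivalence classes.
The equivalence class containing D is {B,D}, of size 2.

2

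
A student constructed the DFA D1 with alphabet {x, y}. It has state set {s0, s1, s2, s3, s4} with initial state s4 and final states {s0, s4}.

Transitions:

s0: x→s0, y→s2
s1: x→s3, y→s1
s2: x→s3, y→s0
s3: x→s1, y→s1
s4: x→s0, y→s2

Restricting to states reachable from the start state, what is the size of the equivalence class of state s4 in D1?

2

Every state is reachable, so we keep all 5.
Initial partition by acceptance: {s0,s4} | {s1,s2,s3}.
Split {s1,s2,s3} by δ(·,y) → {s1,s3} and {s2}.
The partition is now stable with 3 blocks: {s0,s4} | {s1,s3} | {s2}.
State s4 belongs to the block {s0,s4}, which has 2 states.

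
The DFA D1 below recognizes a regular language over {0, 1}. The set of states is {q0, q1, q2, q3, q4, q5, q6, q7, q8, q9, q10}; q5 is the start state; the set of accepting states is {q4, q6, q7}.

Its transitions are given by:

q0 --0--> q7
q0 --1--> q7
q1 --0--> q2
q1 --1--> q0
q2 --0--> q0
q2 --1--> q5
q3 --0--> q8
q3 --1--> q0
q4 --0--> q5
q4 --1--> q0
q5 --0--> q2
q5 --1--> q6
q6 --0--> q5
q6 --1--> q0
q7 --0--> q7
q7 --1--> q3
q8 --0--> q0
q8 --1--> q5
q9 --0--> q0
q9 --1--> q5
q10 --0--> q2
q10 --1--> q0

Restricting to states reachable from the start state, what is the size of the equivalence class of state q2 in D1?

States {q1,q4,q9,q10} cannot be reached from the start state, so discard them.
Initial partition by acceptance: {q6,q7} | {q0,q2,q3,q5,q8}.
On input 0, block {q6,q7} splits into {q6} and {q7}.
Split {q0,q2,q3,q5,q8} by δ(·,0) → {q2,q3,q5,q8} and {q0}.
On input 0, block {q2,q3,q5,q8} splits into {q2,q8} and {q3,q5}.
On input 1, block {q3,q5} splits into {q3} and {q5}.
Stable partition: {q6} | {q2,q8} | {q7} | {q0} | {q3} | {q5} — 6 equivalence classes.
State q2 belongs to the block {q2,q8}, which has 2 states.

2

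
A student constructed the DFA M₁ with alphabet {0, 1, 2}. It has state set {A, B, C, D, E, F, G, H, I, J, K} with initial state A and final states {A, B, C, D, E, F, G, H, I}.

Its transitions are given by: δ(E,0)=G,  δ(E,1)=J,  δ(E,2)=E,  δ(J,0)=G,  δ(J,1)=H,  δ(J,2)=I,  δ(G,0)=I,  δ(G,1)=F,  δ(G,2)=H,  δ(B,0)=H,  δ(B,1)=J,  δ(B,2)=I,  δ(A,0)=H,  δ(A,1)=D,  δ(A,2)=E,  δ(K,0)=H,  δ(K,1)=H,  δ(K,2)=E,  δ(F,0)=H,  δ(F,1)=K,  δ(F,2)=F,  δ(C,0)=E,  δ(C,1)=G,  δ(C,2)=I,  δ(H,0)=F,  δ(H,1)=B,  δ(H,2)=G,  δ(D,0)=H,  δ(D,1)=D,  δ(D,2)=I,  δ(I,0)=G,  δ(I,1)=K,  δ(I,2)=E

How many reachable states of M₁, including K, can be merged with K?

Reachable states from the start: {A,B,D,E,F,G,H,I,J,K}. Unreachable: {C} — drop them.
Start with accepting vs non-accepting: {A,B,D,E,F,G,H,I} | {J,K}.
Refine {A,B,D,E,F,G,H,I} on symbol 1: members go to different blocks, giving {A,D,G,H} and {B,E,F,I}.
Refine {A,D,G,H} on symbol 0: members go to different blocks, giving {A,D} and {G,H}.
The partition is now stable with 4 blocks: {A,D} | {J,K} | {B,E,F,I} | {G,H}.
The equivalence class containing K is {J,K}, of size 2.

2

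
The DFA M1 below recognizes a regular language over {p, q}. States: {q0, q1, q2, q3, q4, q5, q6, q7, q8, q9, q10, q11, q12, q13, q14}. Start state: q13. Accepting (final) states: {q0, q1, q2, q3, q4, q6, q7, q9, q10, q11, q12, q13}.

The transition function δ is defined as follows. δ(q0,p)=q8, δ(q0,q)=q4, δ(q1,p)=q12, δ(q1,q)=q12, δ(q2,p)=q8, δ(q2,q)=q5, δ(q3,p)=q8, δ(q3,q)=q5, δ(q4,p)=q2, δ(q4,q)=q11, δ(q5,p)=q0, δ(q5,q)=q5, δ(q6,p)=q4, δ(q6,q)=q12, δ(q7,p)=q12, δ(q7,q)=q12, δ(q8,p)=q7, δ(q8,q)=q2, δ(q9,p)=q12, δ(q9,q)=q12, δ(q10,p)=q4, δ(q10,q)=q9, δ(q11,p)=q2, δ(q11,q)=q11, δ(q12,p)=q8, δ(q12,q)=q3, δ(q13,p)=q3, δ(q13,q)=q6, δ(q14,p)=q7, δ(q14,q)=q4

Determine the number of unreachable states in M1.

4

BFS from q13 reaches {q0, q2, q3, q4, q5, q6, q7, q8, q11, q12, q13}; the 4 state(s) q1, q9, q10, q14 are never visited.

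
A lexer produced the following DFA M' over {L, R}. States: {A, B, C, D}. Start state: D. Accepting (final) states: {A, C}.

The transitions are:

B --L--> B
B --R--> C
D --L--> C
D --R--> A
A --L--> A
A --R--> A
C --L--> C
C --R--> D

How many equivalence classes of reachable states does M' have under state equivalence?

First remove the unreachable states {B}; 3 states remain.
Start with accepting vs non-accepting: {A,C} | {D}.
Split {A,C} by δ(·,R) → {A} and {C}.
The partition is now stable with 3 blocks: {A} | {D} | {C}.

3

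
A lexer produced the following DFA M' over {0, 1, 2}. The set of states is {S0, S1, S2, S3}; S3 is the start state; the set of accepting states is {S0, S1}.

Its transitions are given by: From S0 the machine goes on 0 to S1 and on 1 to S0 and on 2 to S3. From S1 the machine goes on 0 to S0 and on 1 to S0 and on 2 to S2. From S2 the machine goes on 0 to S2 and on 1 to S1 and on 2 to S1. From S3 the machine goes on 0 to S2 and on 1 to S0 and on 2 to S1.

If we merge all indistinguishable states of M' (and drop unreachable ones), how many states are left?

2

Initial partition by acceptance: {S0,S1} | {S2,S3}.
The partition is now stable with 2 blocks: {S0,S1} | {S2,S3}.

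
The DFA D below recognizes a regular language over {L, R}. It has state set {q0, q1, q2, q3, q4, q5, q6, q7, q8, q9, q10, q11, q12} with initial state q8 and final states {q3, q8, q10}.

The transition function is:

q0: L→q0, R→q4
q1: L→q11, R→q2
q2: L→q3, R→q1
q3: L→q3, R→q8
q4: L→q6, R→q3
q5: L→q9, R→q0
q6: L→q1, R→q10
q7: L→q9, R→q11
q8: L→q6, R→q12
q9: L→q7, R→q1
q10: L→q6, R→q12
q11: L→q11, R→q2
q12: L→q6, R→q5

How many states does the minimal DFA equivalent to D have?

10

Initial partition by acceptance: {q3,q8,q10} | {q0,q1,q2,q4,q5,q6,q7,q9,q11,q12}.
On input L, block {q3,q8,q10} splits into {q8,q10} and {q3}.
Split {q0,q1,q2,q4,q5,q6,q7,q9,q11,q12} by δ(·,L) → {q0,q1,q4,q5,q6,q7,q9,q11,q12} and {q2}.
Split {q0,q1,q4,q5,q6,q7,q9,q11,q12} by δ(·,R) → {q0,q5,q7,q9,q12} and {q1,q11} and {q4} and {q6}.
Split {q0,q5,q7,q9,q12} by δ(·,L) → {q0,q5,q7,q9} and {q12}.
Refine {q0,q5,q7,q9} on symbol R: members go to different blocks, giving {q7,q9} and {q0} and {q5}.
The partition is now stable with 10 blocks: {q8,q10} | {q7,q9} | {q3} | {q2} | {q1,q11} | {q4} | {q6} | {q12} | {q0} | {q5}.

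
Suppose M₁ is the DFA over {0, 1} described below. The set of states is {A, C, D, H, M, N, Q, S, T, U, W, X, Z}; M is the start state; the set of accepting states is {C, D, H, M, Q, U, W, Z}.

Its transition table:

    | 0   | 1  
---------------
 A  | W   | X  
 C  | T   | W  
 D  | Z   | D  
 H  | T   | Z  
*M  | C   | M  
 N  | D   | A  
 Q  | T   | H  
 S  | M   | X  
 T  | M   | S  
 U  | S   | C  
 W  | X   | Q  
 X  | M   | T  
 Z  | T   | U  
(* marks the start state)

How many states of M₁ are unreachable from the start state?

Starting at M and following transitions, the reachable set is {C, H, M, Q, S, T, U, W, X, Z}. That leaves A, D, N unreachable — 3 in total.

3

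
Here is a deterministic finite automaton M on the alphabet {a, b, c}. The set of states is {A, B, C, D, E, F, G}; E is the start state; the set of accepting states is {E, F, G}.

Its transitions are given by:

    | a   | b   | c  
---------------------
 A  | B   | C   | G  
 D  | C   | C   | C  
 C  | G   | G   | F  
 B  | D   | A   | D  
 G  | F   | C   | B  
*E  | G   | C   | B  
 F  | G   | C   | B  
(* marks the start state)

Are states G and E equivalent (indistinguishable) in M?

P0 = {E,F,G} | {A,B,C,D}.
On input a, block {A,B,C,D} splits into {A,B,D} and {C}.
On input a, block {A,B,D} splits into {A,B} and {D}.
On input a, block {A,B} splits into {A} and {B}.
No further refinement is possible. Final partition (5 blocks): {E,F,G} | {A} | {C} | {D} | {B}.
G and E lie in the same block of the stable partition, so they are equivalent — no string distinguishes them.

Yes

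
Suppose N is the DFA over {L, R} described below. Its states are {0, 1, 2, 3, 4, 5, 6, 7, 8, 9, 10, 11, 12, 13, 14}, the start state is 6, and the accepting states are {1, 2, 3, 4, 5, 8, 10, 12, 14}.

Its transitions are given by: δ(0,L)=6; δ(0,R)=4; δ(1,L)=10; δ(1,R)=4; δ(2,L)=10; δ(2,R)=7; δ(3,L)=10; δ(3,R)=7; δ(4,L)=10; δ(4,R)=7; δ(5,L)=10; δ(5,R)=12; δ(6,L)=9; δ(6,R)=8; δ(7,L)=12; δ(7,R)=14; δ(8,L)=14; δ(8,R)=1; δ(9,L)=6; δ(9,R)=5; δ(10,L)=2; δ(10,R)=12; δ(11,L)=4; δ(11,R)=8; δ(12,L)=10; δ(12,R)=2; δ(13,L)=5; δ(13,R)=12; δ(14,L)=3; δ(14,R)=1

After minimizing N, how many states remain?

First remove the unreachable states {0,11,13}; 12 states remain.
Start with accepting vs non-accepting: {1,2,3,4,5,8,10,12,14} | {6,7,9}.
On input R, block {1,2,3,4,5,8,10,12,14} splits into {1,5,8,10,12,14} and {2,3,4}.
Split {1,5,8,10,12,14} by δ(·,L) → {1,5,8,12} and {10,14}.
Split {1,5,8,12} by δ(·,R) → {1,12} and {5,8}.
Split {6,7,9} by δ(·,L) → {6,9} and {7}.
Stable partition: {1,12} | {6,9} | {2,3,4} | {10,14} | {5,8} | {7} — 6 equivalence classes.

6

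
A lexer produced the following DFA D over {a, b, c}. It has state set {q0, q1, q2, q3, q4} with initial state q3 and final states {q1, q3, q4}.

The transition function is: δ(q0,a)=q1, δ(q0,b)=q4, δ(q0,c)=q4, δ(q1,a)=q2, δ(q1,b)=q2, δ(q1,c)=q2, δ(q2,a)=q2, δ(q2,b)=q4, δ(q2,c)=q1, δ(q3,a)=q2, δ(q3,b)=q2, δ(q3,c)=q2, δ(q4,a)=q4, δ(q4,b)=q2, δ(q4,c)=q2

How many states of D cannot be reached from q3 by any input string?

BFS from q3 reaches {q1, q2, q3, q4}; the 1 state(s) q0 are never visited.

1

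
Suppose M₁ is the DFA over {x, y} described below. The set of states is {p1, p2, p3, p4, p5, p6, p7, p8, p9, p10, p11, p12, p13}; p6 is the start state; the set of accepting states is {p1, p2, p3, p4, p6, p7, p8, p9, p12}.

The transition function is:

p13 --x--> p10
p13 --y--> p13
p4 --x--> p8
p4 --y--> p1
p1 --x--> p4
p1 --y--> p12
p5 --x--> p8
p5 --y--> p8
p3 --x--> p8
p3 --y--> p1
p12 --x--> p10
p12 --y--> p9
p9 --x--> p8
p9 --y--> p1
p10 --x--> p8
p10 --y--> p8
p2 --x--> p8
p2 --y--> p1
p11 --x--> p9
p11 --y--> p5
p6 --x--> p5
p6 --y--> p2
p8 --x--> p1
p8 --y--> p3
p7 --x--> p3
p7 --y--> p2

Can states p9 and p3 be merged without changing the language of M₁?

Reachable states from the start: {p1,p2,p3,p4,p5,p6,p8,p9,p10,p12}. Unreachable: {p7,p11,p13} — drop them.
P0 = {p1,p2,p3,p4,p6,p8,p9,p12} | {p5,p10}.
Refine {p1,p2,p3,p4,p6,p8,p9,p12} on symbol x: members go to different blocks, giving {p1,p2,p3,p4,p8,p9} and {p6,p12}.
Refine {p1,p2,p3,p4,p8,p9} on symbol y: members go to different blocks, giving {p2,p3,p4,p8,p9} and {p1}.
Refine {p2,p3,p4,p8,p9} on symbol x: members go to different blocks, giving {p2,p3,p4,p9} and {p8}.
The partition is now stable with 5 blocks: {p2,p3,p4,p9} | {p5,p10} | {p6,p12} | {p1} | {p8}.
p9 and p3 lie in the same block of the stable partition, so they are equivalent — no string distinguishes them.

Yes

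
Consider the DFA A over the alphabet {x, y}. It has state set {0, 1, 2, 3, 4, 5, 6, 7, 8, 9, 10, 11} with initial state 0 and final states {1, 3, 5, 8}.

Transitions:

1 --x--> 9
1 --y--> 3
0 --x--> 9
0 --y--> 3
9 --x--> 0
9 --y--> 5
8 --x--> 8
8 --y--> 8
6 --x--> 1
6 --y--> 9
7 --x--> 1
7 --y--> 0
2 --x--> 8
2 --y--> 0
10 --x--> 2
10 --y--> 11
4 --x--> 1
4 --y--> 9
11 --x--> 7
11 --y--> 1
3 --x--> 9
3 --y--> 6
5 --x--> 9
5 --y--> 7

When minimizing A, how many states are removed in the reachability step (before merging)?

BFS from 0 reaches {0, 1, 3, 5, 6, 7, 9}; the 5 state(s) 2, 4, 8, 10, 11 are never visited.

5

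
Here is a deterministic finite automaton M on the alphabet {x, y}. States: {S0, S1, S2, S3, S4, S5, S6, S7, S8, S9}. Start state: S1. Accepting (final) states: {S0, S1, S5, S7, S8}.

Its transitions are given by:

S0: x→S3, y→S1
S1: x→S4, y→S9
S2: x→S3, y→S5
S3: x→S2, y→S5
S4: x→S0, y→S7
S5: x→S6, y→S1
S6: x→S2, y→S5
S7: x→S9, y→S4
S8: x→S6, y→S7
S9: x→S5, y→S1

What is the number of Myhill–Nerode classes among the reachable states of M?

Reachable states from the start: {S0,S1,S2,S3,S4,S5,S6,S7,S9}. Unreachable: {S8} — drop them.
P0 = {S0,S1,S5,S7} | {S2,S3,S4,S6,S9}.
Refine {S0,S1,S5,S7} on symbol y: members go to different blocks, giving {S0,S5} and {S1,S7}.
Refine {S2,S3,S4,S6,S9} on symbol x: members go to different blocks, giving {S2,S3,S6} and {S4,S9}.
The partition is now stable with 4 blocks: {S0,S5} | {S2,S3,S6} | {S1,S7} | {S4,S9}.

4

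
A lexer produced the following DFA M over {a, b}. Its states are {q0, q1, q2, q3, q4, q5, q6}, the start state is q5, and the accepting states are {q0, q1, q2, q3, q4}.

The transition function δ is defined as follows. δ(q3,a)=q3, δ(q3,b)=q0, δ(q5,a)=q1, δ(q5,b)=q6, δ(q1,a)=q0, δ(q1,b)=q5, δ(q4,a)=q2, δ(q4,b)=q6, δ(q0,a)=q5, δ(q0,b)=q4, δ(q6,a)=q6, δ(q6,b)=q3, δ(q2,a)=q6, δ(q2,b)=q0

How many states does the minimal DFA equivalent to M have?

Every state is reachable, so we keep all 7.
P0 = {q0,q1,q2,q3,q4} | {q5,q6}.
On input a, block {q0,q1,q2,q3,q4} splits into {q1,q3,q4} and {q0,q2}.
Split {q1,q3,q4} by δ(·,a) → {q1,q4} and {q3}.
On input a, block {q5,q6} splits into {q5} and {q6}.
Split {q1,q4} by δ(·,b) → {q1} and {q4}.
Refine {q0,q2} on symbol a: members go to different blocks, giving {q0} and {q2}.
The partition is now stable with 7 blocks: {q1} | {q5} | {q0} | {q3} | {q6} | {q4} | {q2}.

7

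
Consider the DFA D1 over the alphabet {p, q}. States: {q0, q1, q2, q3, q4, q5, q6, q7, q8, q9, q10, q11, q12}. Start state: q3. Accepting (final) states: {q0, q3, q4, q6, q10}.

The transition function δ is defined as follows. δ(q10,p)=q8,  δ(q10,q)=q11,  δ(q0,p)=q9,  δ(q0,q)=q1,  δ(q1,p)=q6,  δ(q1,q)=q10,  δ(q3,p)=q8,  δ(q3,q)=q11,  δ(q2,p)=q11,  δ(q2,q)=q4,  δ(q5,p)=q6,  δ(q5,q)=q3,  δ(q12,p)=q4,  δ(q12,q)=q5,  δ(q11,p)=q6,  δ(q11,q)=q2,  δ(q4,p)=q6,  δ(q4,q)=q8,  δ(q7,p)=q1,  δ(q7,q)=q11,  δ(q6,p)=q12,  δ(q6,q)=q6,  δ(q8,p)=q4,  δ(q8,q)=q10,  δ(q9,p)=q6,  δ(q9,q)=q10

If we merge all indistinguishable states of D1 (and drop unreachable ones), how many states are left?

Reachable states from the start: {q2,q3,q4,q5,q6,q8,q10,q11,q12}. Unreachable: {q0,q1,q7,q9} — drop them.
Start with accepting vs non-accepting: {q3,q4,q6,q10} | {q2,q5,q8,q11,q12}.
Refine {q3,q4,q6,q10} on symbol p: members go to different blocks, giving {q3,q6,q10} and {q4}.
On input q, block {q3,q6,q10} splits into {q3,q10} and {q6}.
Split {q2,q5,q8,q11,q12} by δ(·,p) → {q5,q11} and {q8,q12} and {q2}.
Refine {q5,q11} on symbol q: members go to different blocks, giving {q5} and {q11}.
Refine {q8,q12} on symbol q: members go to different blocks, giving {q8} and {q12}.
Stable partition: {q3,q10} | {q5} | {q4} | {q6} | {q8} | {q2} | {q11} | {q12} — 8 equivalence classes.

8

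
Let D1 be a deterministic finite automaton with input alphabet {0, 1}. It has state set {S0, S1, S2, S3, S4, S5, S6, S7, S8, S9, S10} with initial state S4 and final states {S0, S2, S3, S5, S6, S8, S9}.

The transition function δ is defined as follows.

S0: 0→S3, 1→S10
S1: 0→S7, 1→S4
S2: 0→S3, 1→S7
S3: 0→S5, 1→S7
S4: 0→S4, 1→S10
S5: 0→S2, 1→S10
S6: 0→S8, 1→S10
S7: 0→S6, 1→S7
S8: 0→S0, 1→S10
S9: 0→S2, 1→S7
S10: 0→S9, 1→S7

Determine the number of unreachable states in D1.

1

Starting at S4 and following transitions, the reachable set is {S0, S2, S3, S4, S5, S6, S7, S8, S9, S10}. That leaves S1 unreachable — 1 in total.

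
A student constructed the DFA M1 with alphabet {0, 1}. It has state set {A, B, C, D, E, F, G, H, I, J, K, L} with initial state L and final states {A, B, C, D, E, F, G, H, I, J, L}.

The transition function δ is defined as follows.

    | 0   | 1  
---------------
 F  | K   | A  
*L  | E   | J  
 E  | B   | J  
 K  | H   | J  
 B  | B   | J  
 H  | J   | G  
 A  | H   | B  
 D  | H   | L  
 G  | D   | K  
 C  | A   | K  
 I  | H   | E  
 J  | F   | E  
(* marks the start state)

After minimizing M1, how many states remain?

7

First remove the unreachable states {C,I}; 10 states remain.
P0 = {A,B,D,E,F,G,H,J,L} | {K}.
On input 0, block {A,B,D,E,F,G,H,J,L} splits into {A,B,D,E,G,H,J,L} and {F}.
Refine {A,B,D,E,G,H,J,L} on symbol 0: members go to different blocks, giving {A,B,D,E,G,H,L} and {J}.
Split {A,B,D,E,G,H,L} by δ(·,0) → {A,B,D,E,G,L} and {H}.
Split {A,B,D,E,G,L} by δ(·,0) → {B,E,G,L} and {A,D}.
Split {B,E,G,L} by δ(·,0) → {B,E,L} and {G}.
The partition is now stable with 7 blocks: {B,E,L} | {K} | {F} | {J} | {H} | {A,D} | {G}.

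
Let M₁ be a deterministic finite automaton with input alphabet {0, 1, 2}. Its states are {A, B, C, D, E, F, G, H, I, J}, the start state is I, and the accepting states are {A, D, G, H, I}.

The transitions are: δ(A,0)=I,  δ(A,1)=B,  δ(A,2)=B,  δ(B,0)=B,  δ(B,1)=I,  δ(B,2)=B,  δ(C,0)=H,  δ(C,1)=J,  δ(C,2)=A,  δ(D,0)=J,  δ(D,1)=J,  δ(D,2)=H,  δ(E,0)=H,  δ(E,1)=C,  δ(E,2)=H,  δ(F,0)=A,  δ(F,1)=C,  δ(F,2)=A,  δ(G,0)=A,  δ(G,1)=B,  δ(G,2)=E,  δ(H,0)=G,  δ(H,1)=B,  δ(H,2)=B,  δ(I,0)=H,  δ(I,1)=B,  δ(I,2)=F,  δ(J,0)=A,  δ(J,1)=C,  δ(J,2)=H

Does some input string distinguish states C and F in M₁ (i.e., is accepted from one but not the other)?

No

Reachable states from the start: {A,B,C,E,F,G,H,I,J}. Unreachable: {D} — drop them.
P0 = {A,G,H,I} | {B,C,E,F,J}.
On input 0, block {B,C,E,F,J} splits into {C,E,F,J} and {B}.
On input 2, block {A,G,H,I} splits into {A,H} and {G,I}.
No further refinement is possible. Final partition (4 blocks): {A,H} | {C,E,F,J} | {B} | {G,I}.
C and F lie in the same block of the stable partition, so they are equivalent — no string distinguishes them.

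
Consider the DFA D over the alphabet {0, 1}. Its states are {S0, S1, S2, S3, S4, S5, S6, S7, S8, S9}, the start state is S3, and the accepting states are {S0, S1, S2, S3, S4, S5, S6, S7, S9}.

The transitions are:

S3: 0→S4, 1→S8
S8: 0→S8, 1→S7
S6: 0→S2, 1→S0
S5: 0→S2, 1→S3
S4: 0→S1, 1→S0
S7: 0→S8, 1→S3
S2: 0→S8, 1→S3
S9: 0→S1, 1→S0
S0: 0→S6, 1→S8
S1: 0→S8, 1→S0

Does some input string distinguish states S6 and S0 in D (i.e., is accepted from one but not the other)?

Yes

Reachable states from the start: {S0,S1,S2,S3,S4,S6,S7,S8}. Unreachable: {S5,S9} — drop them.
P0 = {S0,S1,S2,S3,S4,S6,S7} | {S8}.
Split {S0,S1,S2,S3,S4,S6,S7} by δ(·,0) → {S0,S3,S4,S6} and {S1,S2,S7}.
Refine {S0,S3,S4,S6} on symbol 0: members go to different blocks, giving {S0,S3} and {S4,S6}.
No further refinement is possible. Final partition (4 blocks): {S0,S3} | {S8} | {S1,S2,S7} | {S4,S6}.
S6 and S0 end up in different blocks, so they are distinguishable. For instance, the string '1' is accepted from only S6.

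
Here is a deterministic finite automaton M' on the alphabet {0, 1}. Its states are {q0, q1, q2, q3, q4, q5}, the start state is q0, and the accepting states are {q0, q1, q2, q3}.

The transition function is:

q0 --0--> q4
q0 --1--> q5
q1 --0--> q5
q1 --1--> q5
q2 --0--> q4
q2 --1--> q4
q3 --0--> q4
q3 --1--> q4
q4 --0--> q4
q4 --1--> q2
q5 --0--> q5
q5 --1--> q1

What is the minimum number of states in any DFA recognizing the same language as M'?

2

States {q3} cannot be reached from the start state, so discard them.
Start with accepting vs non-accepting: {q0,q1,q2} | {q4,q5}.
Stable partition: {q0,q1,q2} | {q4,q5} — 2 equivalence classes.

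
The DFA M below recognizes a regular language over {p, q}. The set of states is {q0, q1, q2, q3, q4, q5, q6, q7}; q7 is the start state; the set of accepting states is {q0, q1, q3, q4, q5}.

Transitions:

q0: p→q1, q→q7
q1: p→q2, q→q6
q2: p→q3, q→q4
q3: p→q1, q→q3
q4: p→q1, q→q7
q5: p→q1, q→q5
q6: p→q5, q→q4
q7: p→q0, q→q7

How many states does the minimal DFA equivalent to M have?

Every state is reachable, so we keep all 8.
Initial partition by acceptance: {q0,q1,q3,q4,q5} | {q2,q6,q7}.
On input p, block {q0,q1,q3,q4,q5} splits into {q0,q3,q4,q5} and {q1}.
On input q, block {q0,q3,q4,q5} splits into {q0,q4} and {q3,q5}.
Split {q2,q6,q7} by δ(·,p) → {q2,q6} and {q7}.
No further refinement is possible. Final partition (5 blocks): {q0,q4} | {q2,q6} | {q1} | {q3,q5} | {q7}.

5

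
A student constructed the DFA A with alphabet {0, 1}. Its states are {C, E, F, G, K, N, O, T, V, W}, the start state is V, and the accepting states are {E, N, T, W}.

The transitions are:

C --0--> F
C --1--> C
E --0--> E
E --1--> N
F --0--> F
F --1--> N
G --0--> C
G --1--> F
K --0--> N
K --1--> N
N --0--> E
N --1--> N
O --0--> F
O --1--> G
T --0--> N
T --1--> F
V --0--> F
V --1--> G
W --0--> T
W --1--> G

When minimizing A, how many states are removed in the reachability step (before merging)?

No path from V leads to K, O, T, W; the other 6 states are all reachable.

4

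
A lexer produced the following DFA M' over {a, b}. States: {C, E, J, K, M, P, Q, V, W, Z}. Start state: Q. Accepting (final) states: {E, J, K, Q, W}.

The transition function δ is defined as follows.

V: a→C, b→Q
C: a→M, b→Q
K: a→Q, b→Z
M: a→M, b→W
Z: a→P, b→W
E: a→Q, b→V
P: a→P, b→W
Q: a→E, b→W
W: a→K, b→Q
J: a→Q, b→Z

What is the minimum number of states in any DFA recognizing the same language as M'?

3

First remove the unreachable states {J}; 9 states remain.
Initial partition by acceptance: {E,K,Q,W} | {C,M,P,V,Z}.
Split {E,K,Q,W} by δ(·,b) → {Q,W} and {E,K}.
The partition is now stable with 3 blocks: {Q,W} | {C,M,P,V,Z} | {E,K}.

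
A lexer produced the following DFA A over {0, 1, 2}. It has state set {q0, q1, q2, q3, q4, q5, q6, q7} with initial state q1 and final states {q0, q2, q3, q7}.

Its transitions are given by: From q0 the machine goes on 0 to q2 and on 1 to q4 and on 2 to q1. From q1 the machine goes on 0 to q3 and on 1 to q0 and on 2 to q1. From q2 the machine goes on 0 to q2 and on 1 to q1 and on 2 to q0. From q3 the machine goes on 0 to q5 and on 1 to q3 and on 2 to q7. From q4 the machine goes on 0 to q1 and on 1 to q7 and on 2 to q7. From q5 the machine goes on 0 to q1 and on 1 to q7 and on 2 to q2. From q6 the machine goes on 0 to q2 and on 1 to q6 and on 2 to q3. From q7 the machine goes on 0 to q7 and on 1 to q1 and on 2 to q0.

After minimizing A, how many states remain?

First remove the unreachable states {q6}; 7 states remain.
P0 = {q0,q2,q3,q7} | {q1,q4,q5}.
Refine {q0,q2,q3,q7} on symbol 0: members go to different blocks, giving {q0,q2,q7} and {q3}.
Split {q0,q2,q7} by δ(·,2) → {q2,q7} and {q0}.
Split {q1,q4,q5} by δ(·,0) → {q4,q5} and {q1}.
Stable partition: {q2,q7} | {q4,q5} | {q3} | {q0} | {q1} — 5 equivalence classes.

5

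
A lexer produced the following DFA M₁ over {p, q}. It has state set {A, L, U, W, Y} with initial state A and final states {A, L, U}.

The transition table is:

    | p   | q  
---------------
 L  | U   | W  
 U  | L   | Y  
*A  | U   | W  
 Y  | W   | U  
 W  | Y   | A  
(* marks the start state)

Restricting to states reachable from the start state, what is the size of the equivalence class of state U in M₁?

Every state is reachable, so we keep all 5.
Initial partition by acceptance: {A,L,U} | {W,Y}.
No further refinement is possible. Final partition (2 blocks): {A,L,U} | {W,Y}.
State U belongs to the block {A,L,U}, which has 3 states.

3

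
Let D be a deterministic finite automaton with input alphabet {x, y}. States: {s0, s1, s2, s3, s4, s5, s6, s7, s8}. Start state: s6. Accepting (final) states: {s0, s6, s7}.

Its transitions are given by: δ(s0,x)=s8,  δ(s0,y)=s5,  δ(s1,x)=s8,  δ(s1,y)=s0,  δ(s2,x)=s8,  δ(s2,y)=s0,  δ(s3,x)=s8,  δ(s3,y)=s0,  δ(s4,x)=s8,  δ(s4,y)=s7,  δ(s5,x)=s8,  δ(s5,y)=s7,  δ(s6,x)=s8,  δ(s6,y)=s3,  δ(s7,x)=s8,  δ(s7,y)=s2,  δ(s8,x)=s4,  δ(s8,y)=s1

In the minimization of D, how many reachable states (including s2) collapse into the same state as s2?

Every state is reachable, so we keep all 9.
Start with accepting vs non-accepting: {s0,s6,s7} | {s1,s2,s3,s4,s5,s8}.
Refine {s1,s2,s3,s4,s5,s8} on symbol y: members go to different blocks, giving {s1,s2,s3,s4,s5} and {s8}.
No further refinement is possible. Final partition (3 blocks): {s0,s6,s7} | {s1,s2,s3,s4,s5} | {s8}.
State s2 belongs to the block {s1,s2,s3,s4,s5}, which has 5 states.

5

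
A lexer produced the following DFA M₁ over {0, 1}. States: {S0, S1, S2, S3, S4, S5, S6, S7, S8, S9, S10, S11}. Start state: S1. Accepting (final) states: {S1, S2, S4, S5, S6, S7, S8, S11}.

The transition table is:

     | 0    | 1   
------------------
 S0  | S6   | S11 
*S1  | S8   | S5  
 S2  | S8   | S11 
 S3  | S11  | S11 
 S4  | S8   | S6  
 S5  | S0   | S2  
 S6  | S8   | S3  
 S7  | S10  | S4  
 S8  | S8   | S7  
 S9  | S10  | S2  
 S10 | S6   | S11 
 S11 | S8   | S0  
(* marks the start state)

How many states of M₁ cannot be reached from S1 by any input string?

BFS from S1 reaches {S0, S1, S2, S3, S4, S5, S6, S7, S8, S10, S11}; the 1 state(s) S9 are never visited.

1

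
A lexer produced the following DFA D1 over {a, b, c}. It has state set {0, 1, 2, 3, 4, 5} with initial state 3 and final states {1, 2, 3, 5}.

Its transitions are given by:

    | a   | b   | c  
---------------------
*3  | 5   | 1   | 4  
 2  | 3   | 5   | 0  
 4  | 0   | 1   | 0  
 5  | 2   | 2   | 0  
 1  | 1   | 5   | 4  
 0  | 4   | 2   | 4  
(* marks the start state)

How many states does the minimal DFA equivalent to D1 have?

2

Every state is reachable, so we keep all 6.
Initial partition by acceptance: {1,2,3,5} | {0,4}.
No further refinement is possible. Final partition (2 blocks): {1,2,3,5} | {0,4}.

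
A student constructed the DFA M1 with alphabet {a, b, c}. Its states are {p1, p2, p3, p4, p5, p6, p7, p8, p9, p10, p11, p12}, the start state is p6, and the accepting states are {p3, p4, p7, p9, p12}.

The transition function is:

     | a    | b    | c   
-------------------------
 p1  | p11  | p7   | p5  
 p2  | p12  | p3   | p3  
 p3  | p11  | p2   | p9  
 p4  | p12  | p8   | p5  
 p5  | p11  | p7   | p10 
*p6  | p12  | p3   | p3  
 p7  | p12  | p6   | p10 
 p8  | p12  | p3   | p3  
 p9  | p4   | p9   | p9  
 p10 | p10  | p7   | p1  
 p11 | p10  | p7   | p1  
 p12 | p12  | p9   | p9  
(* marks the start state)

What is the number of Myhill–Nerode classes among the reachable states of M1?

All states are reachable from the start state.
Start with accepting vs non-accepting: {p3,p4,p7,p9,p12} | {p1,p2,p5,p6,p8,p10,p11}.
Refine {p3,p4,p7,p9,p12} on symbol a: members go to different blocks, giving {p4,p7,p9,p12} and {p3}.
Refine {p4,p7,p9,p12} on symbol b: members go to different blocks, giving {p4,p7} and {p9,p12}.
Refine {p1,p2,p5,p6,p8,p10,p11} on symbol a: members go to different blocks, giving {p1,p5,p10,p11} and {p2,p6,p8}.
Split {p9,p12} by δ(·,a) → {p9} and {p12}.
Stable partition: {p4,p7} | {p1,p5,p10,p11} | {p3} | {p9} | {p2,p6,p8} | {p12} — 6 equivalence classes.

6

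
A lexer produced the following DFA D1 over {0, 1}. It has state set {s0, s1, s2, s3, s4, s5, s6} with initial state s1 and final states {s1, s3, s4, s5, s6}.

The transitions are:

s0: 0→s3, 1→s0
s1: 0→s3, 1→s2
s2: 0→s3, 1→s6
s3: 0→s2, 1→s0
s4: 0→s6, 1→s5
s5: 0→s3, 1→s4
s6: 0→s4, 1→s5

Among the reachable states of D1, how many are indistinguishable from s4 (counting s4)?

Every state is reachable, so we keep all 7.
Start with accepting vs non-accepting: {s1,s3,s4,s5,s6} | {s0,s2}.
Split {s1,s3,s4,s5,s6} by δ(·,0) → {s1,s4,s5,s6} and {s3}.
On input 0, block {s1,s4,s5,s6} splits into {s1,s5} and {s4,s6}.
On input 1, block {s1,s5} splits into {s1} and {s5}.
Refine {s0,s2} on symbol 1: members go to different blocks, giving {s0} and {s2}.
The partition is now stable with 6 blocks: {s1} | {s0} | {s3} | {s4,s6} | {s5} | {s2}.
State s4 belongs to the block {s4,s6}, which has 2 states.

2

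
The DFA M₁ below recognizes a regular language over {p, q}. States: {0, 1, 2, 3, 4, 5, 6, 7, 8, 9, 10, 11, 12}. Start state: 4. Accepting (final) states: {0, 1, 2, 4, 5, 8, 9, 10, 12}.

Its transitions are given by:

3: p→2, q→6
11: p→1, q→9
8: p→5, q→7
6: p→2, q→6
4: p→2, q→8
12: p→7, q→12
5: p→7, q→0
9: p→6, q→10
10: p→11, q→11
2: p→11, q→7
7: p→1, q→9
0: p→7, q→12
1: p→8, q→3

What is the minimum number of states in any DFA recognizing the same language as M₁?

8

Every state is reachable, so we keep all 13.
P0 = {0,1,2,4,5,8,9,10,12} | {3,6,7,11}.
Refine {0,1,2,4,5,8,9,10,12} on symbol p: members go to different blocks, giving {0,2,5,9,10,12} and {1,4,8}.
Split {0,2,5,9,10,12} by δ(·,q) → {0,5,9,12} and {2,10}.
On input q, block {0,5,9,12} splits into {0,5,12} and {9}.
Refine {3,6,7,11} on symbol p: members go to different blocks, giving {3,6} and {7,11}.
Split {1,4,8} by δ(·,p) → {1} and {4} and {8}.
Stable partition: {0,5,12} | {3,6} | {1} | {2,10} | {9} | {7,11} | {4} | {8} — 8 equivalence classes.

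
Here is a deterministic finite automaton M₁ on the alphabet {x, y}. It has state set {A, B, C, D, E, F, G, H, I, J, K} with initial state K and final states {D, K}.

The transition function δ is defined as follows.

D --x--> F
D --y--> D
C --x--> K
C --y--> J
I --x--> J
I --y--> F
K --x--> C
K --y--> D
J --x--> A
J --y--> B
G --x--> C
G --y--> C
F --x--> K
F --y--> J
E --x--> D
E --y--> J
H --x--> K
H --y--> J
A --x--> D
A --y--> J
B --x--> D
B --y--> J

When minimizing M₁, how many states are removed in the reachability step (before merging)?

Starting at K and following transitions, the reachable set is {A, B, C, D, F, J, K}. That leaves E, G, H, I unreachable — 4 in total.

4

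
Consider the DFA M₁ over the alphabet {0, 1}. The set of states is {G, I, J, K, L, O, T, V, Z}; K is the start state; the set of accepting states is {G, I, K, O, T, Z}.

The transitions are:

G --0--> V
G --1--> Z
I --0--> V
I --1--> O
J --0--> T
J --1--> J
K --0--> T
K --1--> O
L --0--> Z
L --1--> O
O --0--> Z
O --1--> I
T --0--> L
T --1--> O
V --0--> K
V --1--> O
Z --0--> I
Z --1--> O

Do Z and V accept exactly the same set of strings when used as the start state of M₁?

No

States {G,J} cannot be reached from the start state, so discard them.
P0 = {I,K,O,T,Z} | {L,V}.
Split {I,K,O,T,Z} by δ(·,0) → {K,O,Z} and {I,T}.
On input 0, block {K,O,Z} splits into {K,Z} and {O}.
No further refinement is possible. Final partition (4 blocks): {K,Z} | {L,V} | {I,T} | {O}.
Z and V end up in different blocks, so they are distinguishable. For instance, the string 'ε' is accepted from only Z.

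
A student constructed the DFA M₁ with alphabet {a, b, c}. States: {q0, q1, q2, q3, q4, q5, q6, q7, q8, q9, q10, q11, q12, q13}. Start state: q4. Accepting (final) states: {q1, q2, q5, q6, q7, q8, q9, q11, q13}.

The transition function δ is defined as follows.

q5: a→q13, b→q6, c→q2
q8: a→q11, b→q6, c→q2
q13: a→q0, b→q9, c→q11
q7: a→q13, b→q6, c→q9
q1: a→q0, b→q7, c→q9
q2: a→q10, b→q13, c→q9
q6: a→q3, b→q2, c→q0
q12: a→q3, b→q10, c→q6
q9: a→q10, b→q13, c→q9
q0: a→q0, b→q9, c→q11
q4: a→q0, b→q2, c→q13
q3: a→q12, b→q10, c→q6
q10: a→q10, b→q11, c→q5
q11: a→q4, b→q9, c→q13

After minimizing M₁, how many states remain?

First remove the unreachable states {q1,q7,q8}; 11 states remain.
Start with accepting vs non-accepting: {q2,q5,q6,q9,q11,q13} | {q0,q3,q4,q10,q12}.
On input a, block {q2,q5,q6,q9,q11,q13} splits into {q2,q6,q9,q11,q13} and {q5}.
Split {q2,q6,q9,q11,q13} by δ(·,c) → {q2,q9,q11,q13} and {q6}.
Refine {q0,q3,q4,q10,q12} on symbol b: members go to different blocks, giving {q0,q4,q10} and {q3,q12}.
Split {q0,q4,q10} by δ(·,c) → {q0,q4} and {q10}.
Split {q2,q9,q11,q13} by δ(·,a) → {q2,q9} and {q11,q13}.
No further refinement is possible. Final partition (7 blocks): {q2,q9} | {q0,q4} | {q5} | {q6} | {q3,q12} | {q10} | {q11,q13}.

7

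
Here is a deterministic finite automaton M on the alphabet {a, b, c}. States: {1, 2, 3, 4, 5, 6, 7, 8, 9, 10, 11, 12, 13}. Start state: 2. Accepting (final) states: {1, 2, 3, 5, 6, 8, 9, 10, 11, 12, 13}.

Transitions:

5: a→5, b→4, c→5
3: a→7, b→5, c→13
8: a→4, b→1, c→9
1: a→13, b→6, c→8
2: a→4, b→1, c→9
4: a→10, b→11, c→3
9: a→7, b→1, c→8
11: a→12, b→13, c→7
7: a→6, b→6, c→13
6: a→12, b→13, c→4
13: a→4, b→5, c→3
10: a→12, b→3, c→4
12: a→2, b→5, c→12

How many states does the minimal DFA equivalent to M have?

All states are reachable from the start state.
Initial partition by acceptance: {1,2,3,5,6,8,9,10,11,12,13} | {4,7}.
Split {1,2,3,5,6,8,9,10,11,12,13} by δ(·,a) → {1,5,6,10,11,12} and {2,3,8,9,13}.
Refine {1,5,6,10,11,12} on symbol a: members go to different blocks, giving {5,6,10,11} and {1,12}.
Refine {5,6,10,11} on symbol a: members go to different blocks, giving {6,10,11} and {5}.
Split {2,3,8,9,13} by δ(·,b) → {2,8,9} and {3,13}.
On input a, block {1,12} splits into {1} and {12}.
Stable partition: {6,10,11} | {4,7} | {2,8,9} | {1} | {5} | {3,13} | {12} — 7 equivalence classes.

7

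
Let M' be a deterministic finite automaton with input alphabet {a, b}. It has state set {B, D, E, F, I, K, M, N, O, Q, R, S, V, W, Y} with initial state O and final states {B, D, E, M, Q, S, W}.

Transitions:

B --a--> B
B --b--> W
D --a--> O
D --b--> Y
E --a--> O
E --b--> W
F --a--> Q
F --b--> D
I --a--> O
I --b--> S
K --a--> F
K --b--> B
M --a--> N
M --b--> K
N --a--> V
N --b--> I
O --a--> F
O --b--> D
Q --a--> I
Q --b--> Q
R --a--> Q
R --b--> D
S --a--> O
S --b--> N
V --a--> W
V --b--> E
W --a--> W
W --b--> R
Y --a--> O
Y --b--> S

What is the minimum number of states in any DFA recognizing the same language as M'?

10

Reachable states from the start: {D,E,F,I,N,O,Q,R,S,V,W,Y}. Unreachable: {B,K,M} — drop them.
P0 = {D,E,Q,S,W} | {F,I,N,O,R,V,Y}.
On input a, block {D,E,Q,S,W} splits into {D,E,Q,S} and {W}.
On input b, block {D,E,Q,S} splits into {D,S} and {Q} and {E}.
Split {F,I,N,O,R,V,Y} by δ(·,a) → {I,N,O,Y} and {F,R} and {V}.
Split {I,N,O,Y} by δ(·,a) → {I,Y} and {N} and {O}.
Split {D,S} by δ(·,b) → {S} and {D}.
No further refinement is possible. Final partition (10 blocks): {S} | {I,Y} | {W} | {Q} | {E} | {F,R} | {V} | {N} | {O} | {D}.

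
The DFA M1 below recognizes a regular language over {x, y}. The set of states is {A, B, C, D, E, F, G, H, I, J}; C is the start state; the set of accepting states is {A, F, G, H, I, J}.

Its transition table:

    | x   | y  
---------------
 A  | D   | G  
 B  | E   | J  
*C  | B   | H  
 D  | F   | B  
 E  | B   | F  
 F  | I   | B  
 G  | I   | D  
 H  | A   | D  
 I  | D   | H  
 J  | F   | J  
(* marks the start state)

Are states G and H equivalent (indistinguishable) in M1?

Initial partition by acceptance: {A,F,G,H,I,J} | {B,C,D,E}.
Refine {A,F,G,H,I,J} on symbol x: members go to different blocks, giving {F,G,H,J} and {A,I}.
Split {F,G,H,J} by δ(·,x) → {F,G,H} and {J}.
On input x, block {B,C,D,E} splits into {B,C,E} and {D}.
Split {F,G,H} by δ(·,y) → {G,H} and {F}.
Refine {B,C,E} on symbol y: members go to different blocks, giving {B} and {C} and {E}.
No further refinement is possible. Final partition (8 blocks): {G,H} | {B} | {A,I} | {J} | {D} | {F} | {C} | {E}.
G and H lie in the same block of the stable partition, so they are equivalent — no string distinguishes them.

Yes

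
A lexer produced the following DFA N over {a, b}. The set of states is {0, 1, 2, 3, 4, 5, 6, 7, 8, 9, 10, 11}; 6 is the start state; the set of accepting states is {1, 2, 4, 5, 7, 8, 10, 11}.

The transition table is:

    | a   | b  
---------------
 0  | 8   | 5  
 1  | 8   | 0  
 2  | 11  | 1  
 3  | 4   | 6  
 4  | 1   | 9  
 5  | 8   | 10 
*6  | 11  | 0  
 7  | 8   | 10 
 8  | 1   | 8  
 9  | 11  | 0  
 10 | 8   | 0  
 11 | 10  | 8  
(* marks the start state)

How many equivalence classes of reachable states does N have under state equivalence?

First remove the unreachable states {2,3,4,7,9}; 7 states remain.
P0 = {1,5,8,10,11} | {0,6}.
On input b, block {1,5,8,10,11} splits into {5,8,11} and {1,10}.
Refine {5,8,11} on symbol a: members go to different blocks, giving {8,11} and {5}.
Refine {0,6} on symbol b: members go to different blocks, giving {0} and {6}.
Stable partition: {8,11} | {0} | {1,10} | {5} | {6} — 5 equivalence classes.

5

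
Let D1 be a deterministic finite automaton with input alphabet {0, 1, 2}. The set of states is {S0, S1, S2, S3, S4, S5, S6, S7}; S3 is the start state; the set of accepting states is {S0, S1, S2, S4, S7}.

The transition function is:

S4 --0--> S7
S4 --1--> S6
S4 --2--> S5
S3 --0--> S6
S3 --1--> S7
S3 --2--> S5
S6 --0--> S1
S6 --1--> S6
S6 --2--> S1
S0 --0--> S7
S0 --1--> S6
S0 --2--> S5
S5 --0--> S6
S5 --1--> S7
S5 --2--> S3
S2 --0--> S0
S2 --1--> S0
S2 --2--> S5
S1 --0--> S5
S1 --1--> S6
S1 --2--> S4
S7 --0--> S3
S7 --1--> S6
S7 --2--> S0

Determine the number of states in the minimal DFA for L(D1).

First remove the unreachable states {S2}; 7 states remain.
Start with accepting vs non-accepting: {S0,S1,S4,S7} | {S3,S5,S6}.
On input 0, block {S0,S1,S4,S7} splits into {S0,S4} and {S1,S7}.
Refine {S3,S5,S6} on symbol 0: members go to different blocks, giving {S3,S5} and {S6}.
No further refinement is possible. Final partition (4 blocks): {S0,S4} | {S3,S5} | {S1,S7} | {S6}.

4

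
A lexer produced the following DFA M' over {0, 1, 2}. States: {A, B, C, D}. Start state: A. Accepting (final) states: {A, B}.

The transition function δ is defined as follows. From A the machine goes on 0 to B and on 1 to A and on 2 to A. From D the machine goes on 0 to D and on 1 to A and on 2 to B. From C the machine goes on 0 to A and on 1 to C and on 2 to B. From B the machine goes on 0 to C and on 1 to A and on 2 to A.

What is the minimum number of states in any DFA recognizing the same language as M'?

Reachable states from the start: {A,B,C}. Unreachable: {D} — drop them.
P0 = {A,B} | {C}.
On input 0, block {A,B} splits into {A} and {B}.
The partition is now stable with 3 blocks: {A} | {C} | {B}.

3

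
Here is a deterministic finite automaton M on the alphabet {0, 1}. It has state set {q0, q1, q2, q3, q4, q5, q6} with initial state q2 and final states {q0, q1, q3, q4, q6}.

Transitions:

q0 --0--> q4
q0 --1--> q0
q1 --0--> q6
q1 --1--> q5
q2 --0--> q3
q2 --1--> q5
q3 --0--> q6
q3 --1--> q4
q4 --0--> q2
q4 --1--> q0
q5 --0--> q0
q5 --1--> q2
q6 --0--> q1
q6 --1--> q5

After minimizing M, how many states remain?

All states are reachable from the start state.
Initial partition by acceptance: {q0,q1,q3,q4,q6} | {q2,q5}.
Refine {q0,q1,q3,q4,q6} on symbol 0: members go to different blocks, giving {q0,q1,q3,q6} and {q4}.
Refine {q0,q1,q3,q6} on symbol 0: members go to different blocks, giving {q1,q3,q6} and {q0}.
Split {q1,q3,q6} by δ(·,1) → {q1,q6} and {q3}.
Refine {q2,q5} on symbol 0: members go to different blocks, giving {q2} and {q5}.
Stable partition: {q1,q6} | {q2} | {q4} | {q0} | {q3} | {q5} — 6 equivalence classes.

6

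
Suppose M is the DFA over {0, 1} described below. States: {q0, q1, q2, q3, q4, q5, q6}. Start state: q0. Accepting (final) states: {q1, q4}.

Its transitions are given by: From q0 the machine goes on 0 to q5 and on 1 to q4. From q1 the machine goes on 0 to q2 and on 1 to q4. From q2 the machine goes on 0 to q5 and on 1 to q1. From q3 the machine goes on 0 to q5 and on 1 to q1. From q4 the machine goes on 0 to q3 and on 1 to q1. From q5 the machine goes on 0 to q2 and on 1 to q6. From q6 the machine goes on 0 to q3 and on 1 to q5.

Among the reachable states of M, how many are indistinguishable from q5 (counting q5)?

2

All states are reachable from the start state.
P0 = {q1,q4} | {q0,q2,q3,q5,q6}.
Refine {q0,q2,q3,q5,q6} on symbol 1: members go to different blocks, giving {q0,q2,q3} and {q5,q6}.
Stable partition: {q1,q4} | {q0,q2,q3} | {q5,q6} — 3 equivalence classes.
The equivalence class containing q5 is {q5,q6}, of size 2.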